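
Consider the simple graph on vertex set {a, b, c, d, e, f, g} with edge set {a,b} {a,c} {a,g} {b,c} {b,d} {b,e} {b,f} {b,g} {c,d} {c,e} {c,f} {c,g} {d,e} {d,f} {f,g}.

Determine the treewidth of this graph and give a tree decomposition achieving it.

Each bag holds 4 vertices, so the decomposition has width 3, which upper-bounds the treewidth. For the lower bound, the 4 vertices {b, c, d, e} are pairwise adjacent, and any tree decomposition puts a clique entirely inside one bag — forcing width ≥ 3. The upper and lower bounds meet at 3, so that is the treewidth.

Treewidth 3.
One such decomposition:
Bags: B1 = {b, c, d, f}  B2 = {b, c, f, g}  B3 = {b, c, d, e}  B4 = {a, b, c, g}
Tree: B1–B2, B1–B3, B2–B4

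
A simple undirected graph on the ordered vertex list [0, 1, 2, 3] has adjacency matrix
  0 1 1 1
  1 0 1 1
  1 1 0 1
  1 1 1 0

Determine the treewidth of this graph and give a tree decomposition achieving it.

Treewidth 3.
Bags: B1 = {0, 1, 2, 3}
Tree: (single bag)

With just one bag of size 4, the width is 4 − 1 = 3, so tw(G) ≤ 3. Conversely, {0, 1, 2, 3} is a clique of size 4, and the vertices of any clique must share a bag in every tree decomposition; so some bag has ≥ 4 vertices and tw(G) ≥ 3. The upper and lower bounds meet at 3, so that is the treewidth.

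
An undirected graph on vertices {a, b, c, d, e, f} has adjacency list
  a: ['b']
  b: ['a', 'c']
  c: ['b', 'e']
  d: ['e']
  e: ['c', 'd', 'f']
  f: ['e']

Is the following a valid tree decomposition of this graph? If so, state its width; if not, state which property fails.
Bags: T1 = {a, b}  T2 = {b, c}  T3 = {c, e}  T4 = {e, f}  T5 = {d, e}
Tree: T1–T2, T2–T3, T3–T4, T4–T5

Yes; width 1.

Every vertex of G appears in some bag (union = {a, b, c, d, e, f}); every edge is covered by a bag; and for each vertex v the set of bags containing v is connected in the bag tree. The decomposition is therefore valid. The largest bag has 2 vertices, so the width is 1.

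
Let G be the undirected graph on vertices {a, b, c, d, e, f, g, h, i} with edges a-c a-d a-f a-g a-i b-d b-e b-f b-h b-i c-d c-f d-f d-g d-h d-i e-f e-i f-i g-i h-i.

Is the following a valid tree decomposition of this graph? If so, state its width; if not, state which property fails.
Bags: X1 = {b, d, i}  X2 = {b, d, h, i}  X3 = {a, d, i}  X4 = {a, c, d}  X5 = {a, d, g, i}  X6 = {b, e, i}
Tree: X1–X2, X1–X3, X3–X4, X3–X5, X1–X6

A tree decomposition must satisfy three properties: every vertex lies in some bag; for every edge, both endpoints lie together in some bag; and for every vertex, the bags containing it form a connected subtree. Here vertex f appears in no bag, so the decomposition is invalid.

No — vertex f appears in no bag.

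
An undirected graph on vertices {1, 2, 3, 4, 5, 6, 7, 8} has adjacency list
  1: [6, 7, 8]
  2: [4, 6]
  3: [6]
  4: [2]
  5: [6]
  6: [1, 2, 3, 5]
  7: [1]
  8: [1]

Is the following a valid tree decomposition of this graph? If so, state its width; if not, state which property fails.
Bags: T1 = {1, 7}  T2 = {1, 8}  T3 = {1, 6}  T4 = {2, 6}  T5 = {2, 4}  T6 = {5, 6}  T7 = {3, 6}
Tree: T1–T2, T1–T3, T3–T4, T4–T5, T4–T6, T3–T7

Every vertex of G appears in some bag (union = {1, 2, 3, 4, 5, 6, 7, 8}); every edge is covered by a bag; and for each vertex v the set of bags containing v is connected in the bag tree. The decomposition is therefore valid. The largest bag has 2 vertices, so the width is 1.

Yes; width 1.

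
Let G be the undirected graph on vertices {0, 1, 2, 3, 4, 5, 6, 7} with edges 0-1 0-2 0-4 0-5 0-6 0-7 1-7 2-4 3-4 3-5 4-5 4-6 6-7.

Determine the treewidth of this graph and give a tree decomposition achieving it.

Every bag has size at most 3, so the width is 3 − 1 = 2 and tw(G) ≤ 2. On the other hand G contains the 3-clique {0, 1, 7}. A clique must lie in a single bag of any decomposition, so no decomposition can have width below 2. Hence tw(G) = 2 exactly.

Treewidth 2.
One optimal decomposition is:
Bags: B1 = {0, 4, 5}  B2 = {0, 4, 6}  B3 = {0, 6, 7}  B4 = {3, 4, 5}  B5 = {0, 2, 4}  B6 = {0, 1, 7}
Tree: B1–B2, B2–B3, B1–B4, B2–B5, B3–B6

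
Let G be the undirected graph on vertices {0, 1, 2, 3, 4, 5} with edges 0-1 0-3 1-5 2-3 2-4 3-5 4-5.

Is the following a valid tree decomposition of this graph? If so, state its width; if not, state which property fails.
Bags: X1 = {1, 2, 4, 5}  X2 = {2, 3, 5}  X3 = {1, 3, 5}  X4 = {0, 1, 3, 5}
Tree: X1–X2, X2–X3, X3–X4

A tree decomposition must satisfy three properties: every vertex lies in some bag; for every edge, both endpoints lie together in some bag; and for every vertex, the bags containing it form a connected subtree. Here bags containing vertex 1 are not connected in the tree, so the decomposition is invalid.

No — bags containing vertex 1 are not connected in the tree.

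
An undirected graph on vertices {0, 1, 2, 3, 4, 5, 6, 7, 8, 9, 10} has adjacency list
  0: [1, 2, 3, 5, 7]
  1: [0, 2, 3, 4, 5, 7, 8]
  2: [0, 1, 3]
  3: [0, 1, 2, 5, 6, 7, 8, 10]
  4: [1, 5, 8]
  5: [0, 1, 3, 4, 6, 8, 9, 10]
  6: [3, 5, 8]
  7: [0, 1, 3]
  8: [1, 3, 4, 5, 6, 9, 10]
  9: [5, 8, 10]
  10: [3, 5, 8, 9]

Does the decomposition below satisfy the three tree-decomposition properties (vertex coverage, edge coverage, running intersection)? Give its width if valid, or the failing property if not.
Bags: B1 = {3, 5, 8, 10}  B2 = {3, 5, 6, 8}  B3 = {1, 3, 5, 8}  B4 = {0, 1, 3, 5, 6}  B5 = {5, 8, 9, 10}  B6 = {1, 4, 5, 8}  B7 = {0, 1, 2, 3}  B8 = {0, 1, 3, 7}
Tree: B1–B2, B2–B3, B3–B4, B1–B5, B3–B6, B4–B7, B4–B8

No — bags containing vertex 6 are not connected in the tree.

A tree decomposition must satisfy three properties: every vertex lies in some bag; for every edge, both endpoints lie together in some bag; and for every vertex, the bags containing it form a connected subtree. Here bags containing vertex 6 are not connected in the tree, so the decomposition is invalid.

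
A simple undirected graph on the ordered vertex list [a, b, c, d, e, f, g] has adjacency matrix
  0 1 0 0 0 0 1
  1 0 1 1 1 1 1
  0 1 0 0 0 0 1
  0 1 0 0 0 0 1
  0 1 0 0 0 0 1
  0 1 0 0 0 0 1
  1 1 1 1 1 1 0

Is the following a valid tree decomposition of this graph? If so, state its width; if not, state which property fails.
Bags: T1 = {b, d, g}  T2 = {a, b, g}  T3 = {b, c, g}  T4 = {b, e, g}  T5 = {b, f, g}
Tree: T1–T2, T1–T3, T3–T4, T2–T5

Yes; width 2.

Every vertex of G appears in some bag (union = {a, b, c, d, e, f, g}); every edge is covered by a bag; and for each vertex v the set of bags containing v is connected in the bag tree. The decomposition is therefore valid. The largest bag has 3 vertices, so the width is 2.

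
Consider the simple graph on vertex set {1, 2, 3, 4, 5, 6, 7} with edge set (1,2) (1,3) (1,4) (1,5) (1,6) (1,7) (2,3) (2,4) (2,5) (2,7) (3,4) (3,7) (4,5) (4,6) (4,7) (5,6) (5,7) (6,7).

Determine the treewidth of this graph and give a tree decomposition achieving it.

The largest bag has 5 vertices, giving width 4; this decomposition certifies tw(G) ≤ 4. On the other hand G contains the 5-clique {1, 2, 3, 4, 7}. A clique must lie in a single bag of any decomposition, so no decomposition can have width below 4. Therefore the treewidth is 4.

Treewidth 4.
One such decomposition:
Bags: B1 = {1, 2, 4, 5, 7}  B2 = {1, 2, 3, 4, 7}  B3 = {1, 4, 5, 6, 7}
Tree: B1–B2, B1–B3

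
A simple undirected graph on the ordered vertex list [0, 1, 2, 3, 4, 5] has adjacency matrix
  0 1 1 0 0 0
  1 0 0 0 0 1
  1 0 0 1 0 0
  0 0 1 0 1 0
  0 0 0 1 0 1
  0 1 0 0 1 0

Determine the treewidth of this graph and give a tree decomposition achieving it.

Each bag holds 3 vertices, so the decomposition has width 2, which upper-bounds the treewidth. Since 3–4–5–1–0–2–3 is a cycle in G, G is not acyclic. Forests are exactly the graphs of treewidth ≤ 1, so tw(G) ≥ 2. Combining the bounds, tw(G) = 2.

Treewidth 2.
One optimal decomposition is:
Bags: B1 = {3, 4, 5}  B2 = {1, 3, 5}  B3 = {0, 1, 3}  B4 = {0, 2, 3}
Tree: B1–B2, B2–B3, B3–B4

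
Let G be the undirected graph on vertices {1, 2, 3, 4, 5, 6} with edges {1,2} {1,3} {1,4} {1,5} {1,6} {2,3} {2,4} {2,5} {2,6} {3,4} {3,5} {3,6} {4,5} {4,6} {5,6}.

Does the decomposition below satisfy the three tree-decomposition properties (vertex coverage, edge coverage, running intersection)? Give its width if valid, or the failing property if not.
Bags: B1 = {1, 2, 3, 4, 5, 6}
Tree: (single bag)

Yes; width 5.

Checking the three conditions: (i) the bags cover all of {1, 2, 3, 4, 5, 6}; (ii) for each edge, some bag contains both endpoints; (iii) the bags containing any fixed vertex form a subtree. All hold, so the decomposition is valid with width 6 − 1 = 5.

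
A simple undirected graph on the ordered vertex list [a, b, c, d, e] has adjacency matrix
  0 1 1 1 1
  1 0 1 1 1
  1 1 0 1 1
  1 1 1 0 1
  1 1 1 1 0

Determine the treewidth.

A width-4 tree decomposition is:
Bags: B1 = {a, b, c, d, e}
Tree: (single bag)
With just one bag of size 5, the width is 5 − 1 = 4, so tw(G) ≤ 4. Conversely, {a, b, c, d, e} is a clique of size 5, and the vertices of any clique must share a bag in every tree decomposition; so some bag has ≥ 5 vertices and tw(G) ≥ 4. Therefore the treewidth is 4.

4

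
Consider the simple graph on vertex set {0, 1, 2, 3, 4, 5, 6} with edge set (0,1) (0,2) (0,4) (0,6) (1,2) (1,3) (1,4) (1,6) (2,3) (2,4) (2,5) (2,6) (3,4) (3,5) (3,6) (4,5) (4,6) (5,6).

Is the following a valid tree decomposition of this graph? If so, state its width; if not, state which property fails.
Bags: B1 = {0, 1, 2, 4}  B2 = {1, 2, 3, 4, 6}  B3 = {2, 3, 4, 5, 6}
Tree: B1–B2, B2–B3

No — edge (6,0) lies in no bag.

A tree decomposition must satisfy three properties: every vertex lies in some bag; for every edge, both endpoints lie together in some bag; and for every vertex, the bags containing it form a connected subtree. Here edge (6,0) lies in no bag, so the decomposition is invalid.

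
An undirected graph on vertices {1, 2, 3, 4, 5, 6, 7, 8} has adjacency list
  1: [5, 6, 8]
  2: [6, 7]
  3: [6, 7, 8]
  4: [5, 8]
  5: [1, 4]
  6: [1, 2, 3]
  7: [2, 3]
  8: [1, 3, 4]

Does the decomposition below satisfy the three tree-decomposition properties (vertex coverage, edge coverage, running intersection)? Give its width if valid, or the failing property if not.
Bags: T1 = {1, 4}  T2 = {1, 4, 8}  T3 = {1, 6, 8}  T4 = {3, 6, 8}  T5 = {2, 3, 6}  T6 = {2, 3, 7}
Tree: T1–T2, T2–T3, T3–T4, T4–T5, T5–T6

A tree decomposition must satisfy three properties: every vertex lies in some bag; for every edge, both endpoints lie together in some bag; and for every vertex, the bags containing it form a connected subtree. Here vertex 5 appears in no bag, so the decomposition is invalid.

No — vertex 5 appears in no bag.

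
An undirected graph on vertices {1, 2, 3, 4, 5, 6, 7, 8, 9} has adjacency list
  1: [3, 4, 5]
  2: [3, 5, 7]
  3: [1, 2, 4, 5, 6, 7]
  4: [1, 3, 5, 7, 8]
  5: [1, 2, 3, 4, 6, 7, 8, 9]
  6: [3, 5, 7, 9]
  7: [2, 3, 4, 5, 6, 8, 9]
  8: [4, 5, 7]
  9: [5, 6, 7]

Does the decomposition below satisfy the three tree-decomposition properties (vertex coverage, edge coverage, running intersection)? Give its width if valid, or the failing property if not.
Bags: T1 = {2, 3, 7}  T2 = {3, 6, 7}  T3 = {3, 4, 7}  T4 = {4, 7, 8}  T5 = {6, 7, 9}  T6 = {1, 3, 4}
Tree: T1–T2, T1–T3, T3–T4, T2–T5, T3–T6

A tree decomposition must satisfy three properties: every vertex lies in some bag; for every edge, both endpoints lie together in some bag; and for every vertex, the bags containing it form a connected subtree. Here vertex 5 appears in no bag, so the decomposition is invalid.

No — vertex 5 appears in no bag.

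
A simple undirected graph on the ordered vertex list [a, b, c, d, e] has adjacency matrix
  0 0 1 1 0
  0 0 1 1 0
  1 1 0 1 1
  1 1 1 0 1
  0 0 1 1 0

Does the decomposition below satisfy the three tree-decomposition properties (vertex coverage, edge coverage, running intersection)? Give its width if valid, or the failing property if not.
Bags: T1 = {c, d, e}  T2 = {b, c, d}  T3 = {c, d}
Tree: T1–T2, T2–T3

A tree decomposition must satisfy three properties: every vertex lies in some bag; for every edge, both endpoints lie together in some bag; and for every vertex, the bags containing it form a connected subtree. Here vertex a appears in no bag, so the decomposition is invalid.

No — vertex a appears in no bag.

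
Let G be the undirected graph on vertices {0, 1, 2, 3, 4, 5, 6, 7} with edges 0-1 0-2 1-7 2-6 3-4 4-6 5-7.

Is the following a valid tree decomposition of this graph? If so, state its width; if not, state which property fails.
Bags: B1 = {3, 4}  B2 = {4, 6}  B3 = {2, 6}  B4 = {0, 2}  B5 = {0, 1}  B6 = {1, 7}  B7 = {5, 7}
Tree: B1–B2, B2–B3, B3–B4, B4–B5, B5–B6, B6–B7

Yes; width 1.

Every vertex of G appears in some bag (union = {0, 1, 2, 3, 4, 5, 6, 7}); every edge is covered by a bag; and for each vertex v the set of bags containing v is connected in the bag tree. The decomposition is therefore valid. The largest bag has 2 vertices, so the width is 1.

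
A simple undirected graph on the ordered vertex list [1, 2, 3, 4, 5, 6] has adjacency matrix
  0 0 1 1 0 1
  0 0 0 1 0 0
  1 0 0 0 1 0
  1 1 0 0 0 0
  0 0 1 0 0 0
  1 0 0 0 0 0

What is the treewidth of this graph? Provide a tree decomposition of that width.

The largest bag has 2 vertices, giving width 1; this decomposition certifies tw(G) ≤ 1. G has an edge, so its treewidth is at least 1. Combining the bounds, tw(G) = 1.

Treewidth 1.
One optimal decomposition is:
Bags: B1 = {1, 6}  B2 = {1, 4}  B3 = {1, 3}  B4 = {2, 4}  B5 = {3, 5}
Tree: B1–B2, B1–B3, B2–B4, B3–B5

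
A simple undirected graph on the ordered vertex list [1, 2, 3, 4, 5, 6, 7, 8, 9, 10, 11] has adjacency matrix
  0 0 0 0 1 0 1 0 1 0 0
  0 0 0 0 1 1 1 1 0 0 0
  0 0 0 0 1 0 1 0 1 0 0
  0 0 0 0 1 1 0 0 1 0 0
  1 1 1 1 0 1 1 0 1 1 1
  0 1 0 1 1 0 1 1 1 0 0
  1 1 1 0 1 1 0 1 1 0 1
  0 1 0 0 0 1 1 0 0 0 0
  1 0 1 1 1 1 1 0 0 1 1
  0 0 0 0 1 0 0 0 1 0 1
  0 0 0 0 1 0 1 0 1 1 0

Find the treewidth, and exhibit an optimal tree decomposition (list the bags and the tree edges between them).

Every bag has size at most 4, so the width is 4 − 1 = 3 and tw(G) ≤ 3. Conversely, {2, 6, 7, 8} is a clique of size 4, and the vertices of any clique must share a bag in every tree decomposition; so some bag has ≥ 4 vertices and tw(G) ≥ 3. Combining the bounds, tw(G) = 3.

Treewidth 3.
One such decomposition:
Bags: B1 = {5, 6, 7, 9}  B2 = {5, 7, 9, 11}  B3 = {2, 5, 6, 7}  B4 = {5, 9, 10, 11}  B5 = {1, 5, 7, 9}  B6 = {2, 6, 7, 8}  B7 = {3, 5, 7, 9}  B8 = {4, 5, 6, 9}
Tree: B1–B2, B1–B3, B2–B4, B1–B5, B3–B6, B2–B7, B1–B8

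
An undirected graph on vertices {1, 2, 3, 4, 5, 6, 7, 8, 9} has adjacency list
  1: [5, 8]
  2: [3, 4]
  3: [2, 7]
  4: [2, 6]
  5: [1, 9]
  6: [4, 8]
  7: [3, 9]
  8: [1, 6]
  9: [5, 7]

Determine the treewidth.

2

A width-2 tree decomposition is:
Bags: B1 = {5, 7, 9}  B2 = {3, 5, 7}  B3 = {2, 3, 5}  B4 = {2, 4, 5}  B5 = {4, 5, 6}  B6 = {5, 6, 8}  B7 = {1, 5, 8}
Tree: B1–B2, B2–B3, B3–B4, B4–B5, B5–B6, B6–B7
The largest bag has 3 vertices, giving width 2; this decomposition certifies tw(G) ≤ 2. The edges 5–9–7–3–2–4–6–8–1–5 form a cycle, so G is not a tree and its treewidth is at least 2. Combining the bounds, tw(G) = 2.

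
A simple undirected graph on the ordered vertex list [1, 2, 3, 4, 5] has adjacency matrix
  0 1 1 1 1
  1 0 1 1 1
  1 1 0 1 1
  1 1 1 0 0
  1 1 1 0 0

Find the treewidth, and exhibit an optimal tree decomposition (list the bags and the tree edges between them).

Treewidth 3.
One such decomposition:
Bags: B1 = {1, 2, 3, 5}  B2 = {1, 2, 3, 4}
Tree: B1–B2

The largest bag has 4 vertices, giving width 3; this decomposition certifies tw(G) ≤ 3. Conversely, {1, 2, 3, 4} is a clique of size 4, and the vertices of any clique must share a bag in every tree decomposition; so some bag has ≥ 4 vertices and tw(G) ≥ 3. Therefore the treewidth is 3.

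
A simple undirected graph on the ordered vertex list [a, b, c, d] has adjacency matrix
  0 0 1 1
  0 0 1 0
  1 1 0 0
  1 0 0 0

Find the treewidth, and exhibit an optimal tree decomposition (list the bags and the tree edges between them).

Treewidth 1.
One optimal decomposition is:
Bags: B1 = {a, c}  B2 = {b, c}  B3 = {a, d}
Tree: B1–B2, B1–B3

Each bag holds 2 vertices, so the decomposition has width 1, which upper-bounds the treewidth. Any graph with an edge has treewidth ≥ 1, and G has the edge c–a. The upper and lower bounds meet at 1, so that is the treewidth.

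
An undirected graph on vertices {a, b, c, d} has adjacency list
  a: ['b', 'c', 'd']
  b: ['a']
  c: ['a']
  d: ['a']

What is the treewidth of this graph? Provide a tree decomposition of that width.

Every bag has size at most 2, so the width is 2 − 1 = 1 and tw(G) ≤ 1. Any graph with an edge has treewidth ≥ 1, and G has the edge d–a. The upper and lower bounds meet at 1, so that is the treewidth.

Treewidth 1.
Bags: B1 = {a, d}  B2 = {a, b}  B3 = {a, c}
Tree: B1–B2, B1–B3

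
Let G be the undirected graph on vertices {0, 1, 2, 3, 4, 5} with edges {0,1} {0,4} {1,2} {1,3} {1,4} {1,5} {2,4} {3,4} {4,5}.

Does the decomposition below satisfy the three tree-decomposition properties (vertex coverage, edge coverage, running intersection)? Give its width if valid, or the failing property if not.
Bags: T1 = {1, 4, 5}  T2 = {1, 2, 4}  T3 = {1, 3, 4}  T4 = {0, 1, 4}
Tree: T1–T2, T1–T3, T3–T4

Every vertex of G appears in some bag (union = {0, 1, 2, 3, 4, 5}); every edge is covered by a bag; and for each vertex v the set of bags containing v is connected in the bag tree. The decomposition is therefore valid. The largest bag has 3 vertices, so the width is 2.

Yes; width 2.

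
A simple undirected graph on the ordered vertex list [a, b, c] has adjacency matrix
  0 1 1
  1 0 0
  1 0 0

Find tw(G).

A width-1 tree decomposition is:
Bags: B1 = {a, b}  B2 = {a, c}
Tree: B1–B2
Each bag holds 2 vertices, so the decomposition has width 1, which upper-bounds the treewidth. Any graph with an edge has treewidth ≥ 1, and G has the edge a–b. The upper and lower bounds meet at 1, so that is the treewidth.

1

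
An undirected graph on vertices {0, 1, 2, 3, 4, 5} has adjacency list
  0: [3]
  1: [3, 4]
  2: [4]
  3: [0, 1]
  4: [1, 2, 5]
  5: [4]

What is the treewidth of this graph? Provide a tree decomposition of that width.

The largest bag has 2 vertices, giving width 1; this decomposition certifies tw(G) ≤ 1. Since G has at least one edge (e.g. 5–4), it is not an edgeless graph, so tw(G) ≥ 1. Therefore the treewidth is 1.

Treewidth 1.
One optimal decomposition is:
Bags: B1 = {4, 5}  B2 = {1, 4}  B3 = {1, 3}  B4 = {2, 4}  B5 = {0, 3}
Tree: B1–B2, B2–B3, B1–B4, B3–B5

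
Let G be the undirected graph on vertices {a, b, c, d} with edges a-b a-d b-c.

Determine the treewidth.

1

A width-1 tree decomposition is:
Bags: B1 = {b, c}  B2 = {a, b}  B3 = {a, d}
Tree: B1–B2, B2–B3
Every bag has size at most 2, so the width is 2 − 1 = 1 and tw(G) ≤ 1. Since G has at least one edge (e.g. b–c), it is not an edgeless graph, so tw(G) ≥ 1. Combining the bounds, tw(G) = 1.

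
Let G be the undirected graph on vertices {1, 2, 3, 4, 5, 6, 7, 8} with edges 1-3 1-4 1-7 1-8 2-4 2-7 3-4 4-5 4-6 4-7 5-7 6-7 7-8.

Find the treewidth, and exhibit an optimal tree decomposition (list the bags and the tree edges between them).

Treewidth 2.
Bags: B1 = {4, 6, 7}  B2 = {1, 4, 7}  B3 = {1, 7, 8}  B4 = {2, 4, 7}  B5 = {4, 5, 7}  B6 = {1, 3, 4}
Tree: B1–B2, B2–B3, B1–B4, B1–B5, B2–B6

Each bag holds 3 vertices, so the decomposition has width 2, which upper-bounds the treewidth. On the other hand G contains the 3-clique {1, 7, 8}. A clique must lie in a single bag of any decomposition, so no decomposition can have width below 2. Hence tw(G) = 2 exactly.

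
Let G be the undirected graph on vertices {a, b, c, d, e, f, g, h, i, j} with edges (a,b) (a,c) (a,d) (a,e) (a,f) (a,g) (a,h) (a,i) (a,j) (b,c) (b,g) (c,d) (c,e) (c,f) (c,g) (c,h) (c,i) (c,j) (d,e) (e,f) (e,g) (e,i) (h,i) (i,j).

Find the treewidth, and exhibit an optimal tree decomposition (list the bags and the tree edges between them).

Treewidth 3.
Bags: B1 = {a, c, h, i}  B2 = {a, c, e, i}  B3 = {a, c, e, g}  B4 = {a, c, e, f}  B5 = {a, c, i, j}  B6 = {a, b, c, g}  B7 = {a, c, d, e}
Tree: B1–B2, B2–B3, B3–B4, B1–B5, B3–B6, B3–B7

Every bag has size at most 4, so the width is 4 − 1 = 3 and tw(G) ≤ 3. Conversely, {a, c, i, j} is a clique of size 4, and the vertices of any clique must share a bag in every tree decomposition; so some bag has ≥ 4 vertices and tw(G) ≥ 3. Therefore the treewidth is 3.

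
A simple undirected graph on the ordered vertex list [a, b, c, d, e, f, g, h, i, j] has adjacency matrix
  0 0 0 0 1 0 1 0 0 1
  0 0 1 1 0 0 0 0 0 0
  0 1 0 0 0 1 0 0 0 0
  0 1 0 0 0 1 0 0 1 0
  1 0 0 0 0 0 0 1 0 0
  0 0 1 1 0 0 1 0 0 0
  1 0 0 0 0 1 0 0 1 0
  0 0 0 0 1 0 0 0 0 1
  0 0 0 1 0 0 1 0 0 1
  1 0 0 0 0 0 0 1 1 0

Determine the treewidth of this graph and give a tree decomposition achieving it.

Treewidth 2.
One optimal decomposition is:
Bags: B1 = {b, c, f}  B2 = {b, d, f}  B3 = {d, f, g}  B4 = {d, g, i}  B5 = {a, g, i}  B6 = {a, i, j}  B7 = {a, e, j}  B8 = {e, h, j}
Tree: B1–B2, B2–B3, B3–B4, B4–B5, B5–B6, B6–B7, B7–B8

The largest bag has 3 vertices, giving width 2; this decomposition certifies tw(G) ≤ 2. Since c–b–d–f–c is a cycle in G, G is not acyclic. Forests are exactly the graphs of treewidth ≤ 1, so tw(G) ≥ 2. The upper and lower bounds meet at 2, so that is the treewidth.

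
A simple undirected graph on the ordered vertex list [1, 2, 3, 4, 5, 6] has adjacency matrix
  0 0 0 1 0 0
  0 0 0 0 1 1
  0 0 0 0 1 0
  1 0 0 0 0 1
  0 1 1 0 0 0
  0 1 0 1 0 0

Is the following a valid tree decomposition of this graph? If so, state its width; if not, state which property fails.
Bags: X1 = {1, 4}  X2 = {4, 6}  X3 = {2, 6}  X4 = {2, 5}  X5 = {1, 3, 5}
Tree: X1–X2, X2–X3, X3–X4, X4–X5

A tree decomposition must satisfy three properties: every vertex lies in some bag; for every edge, both endpoints lie together in some bag; and for every vertex, the bags containing it form a connected subtree. Here bags containing vertex 1 are not connected in the tree, so the decomposition is invalid.

No — bags containing vertex 1 are not connected in the tree.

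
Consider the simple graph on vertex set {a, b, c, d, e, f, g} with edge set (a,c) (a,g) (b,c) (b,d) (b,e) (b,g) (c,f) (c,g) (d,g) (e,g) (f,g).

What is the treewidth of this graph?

A width-2 tree decomposition is:
Bags: B1 = {b, c, g}  B2 = {c, f, g}  B3 = {b, d, g}  B4 = {b, e, g}  B5 = {a, c, g}
Tree: B1–B2, B1–B3, B3–B4, B2–B5
Each bag holds 3 vertices, so the decomposition has width 2, which upper-bounds the treewidth. On the other hand G contains the 3-clique {a, c, g}. A clique must lie in a single bag of any decomposition, so no decomposition can have width below 2. Combining the bounds, tw(G) = 2.

2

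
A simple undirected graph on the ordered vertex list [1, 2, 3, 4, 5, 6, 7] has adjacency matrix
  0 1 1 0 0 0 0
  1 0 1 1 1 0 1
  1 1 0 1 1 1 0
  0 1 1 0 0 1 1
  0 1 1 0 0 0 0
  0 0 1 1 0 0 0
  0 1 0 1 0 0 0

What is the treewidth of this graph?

2

A width-2 tree decomposition is:
Bags: B1 = {2, 3, 5}  B2 = {2, 3, 4}  B3 = {3, 4, 6}  B4 = {1, 2, 3}  B5 = {2, 4, 7}
Tree: B1–B2, B2–B3, B1–B4, B2–B5
Every bag has size at most 3, so the width is 3 − 1 = 2 and tw(G) ≤ 2. Conversely, {1, 2, 3} is a clique of size 3, and the vertices of any clique must share a bag in every tree decomposition; so some bag has ≥ 3 vertices and tw(G) ≥ 2. Hence tw(G) = 2 exactly.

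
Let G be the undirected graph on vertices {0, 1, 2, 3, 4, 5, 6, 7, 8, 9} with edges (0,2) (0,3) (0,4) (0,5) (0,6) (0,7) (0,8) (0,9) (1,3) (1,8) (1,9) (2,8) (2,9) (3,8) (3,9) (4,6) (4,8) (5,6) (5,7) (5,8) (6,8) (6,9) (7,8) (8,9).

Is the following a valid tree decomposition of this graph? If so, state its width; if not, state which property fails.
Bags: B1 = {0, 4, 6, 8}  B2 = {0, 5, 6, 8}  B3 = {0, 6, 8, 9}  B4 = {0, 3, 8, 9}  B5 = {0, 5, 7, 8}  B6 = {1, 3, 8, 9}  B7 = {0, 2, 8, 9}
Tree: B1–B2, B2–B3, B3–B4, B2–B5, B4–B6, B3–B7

Yes; width 3.

Every vertex of G appears in some bag (union = {0, 1, 2, 3, 4, 5, 6, 7, 8, 9}); every edge is covered by a bag; and for each vertex v the set of bags containing v is connected in the bag tree. The decomposition is therefore valid. The largest bag has 4 vertices, so the width is 3.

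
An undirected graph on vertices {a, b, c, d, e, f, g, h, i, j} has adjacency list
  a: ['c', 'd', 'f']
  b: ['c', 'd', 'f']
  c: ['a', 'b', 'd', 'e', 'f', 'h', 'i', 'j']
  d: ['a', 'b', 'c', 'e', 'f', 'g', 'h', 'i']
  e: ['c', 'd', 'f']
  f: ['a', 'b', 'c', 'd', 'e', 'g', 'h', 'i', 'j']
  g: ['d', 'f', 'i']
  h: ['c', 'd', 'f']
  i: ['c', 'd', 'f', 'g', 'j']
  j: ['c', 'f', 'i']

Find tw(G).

3

A width-3 tree decomposition is:
Bags: B1 = {d, f, g, i}  B2 = {c, d, f, i}  B3 = {a, c, d, f}  B4 = {c, d, f, h}  B5 = {b, c, d, f}  B6 = {c, d, e, f}  B7 = {c, f, i, j}
Tree: B1–B2, B2–B3, B3–B4, B2–B5, B3–B6, B2–B7
Each bag holds 4 vertices, so the decomposition has width 3, which upper-bounds the treewidth. For the lower bound, the 4 vertices {d, f, g, i} are pairwise adjacent, and any tree decomposition puts a clique entirely inside one bag — forcing width ≥ 3. Combining the bounds, tw(G) = 3.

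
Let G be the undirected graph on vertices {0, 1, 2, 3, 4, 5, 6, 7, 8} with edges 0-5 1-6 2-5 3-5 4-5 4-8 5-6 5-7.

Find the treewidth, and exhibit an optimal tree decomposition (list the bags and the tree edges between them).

Every bag has size at most 2, so the width is 2 − 1 = 1 and tw(G) ≤ 1. Since G has at least one edge (e.g. 5–0), it is not an edgeless graph, so tw(G) ≥ 1. The upper and lower bounds meet at 1, so that is the treewidth.

Treewidth 1.
Bags: B1 = {0, 5}  B2 = {2, 5}  B3 = {4, 5}  B4 = {3, 5}  B5 = {5, 6}  B6 = {1, 6}  B7 = {5, 7}  B8 = {4, 8}
Tree: B1–B2, B1–B3, B1–B4, B2–B5, B5–B6, B3–B7, B3–B8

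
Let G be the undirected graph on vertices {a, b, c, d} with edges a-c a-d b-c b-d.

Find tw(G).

A width-2 tree decomposition is:
Bags: B1 = {b, c, d}  B2 = {a, c, d}
Tree: B1–B2
Each bag holds 3 vertices, so the decomposition has width 2, which upper-bounds the treewidth. The edges d–b–c–a–d form a cycle, so G is not a tree and its treewidth is at least 2. Combining the bounds, tw(G) = 2.

2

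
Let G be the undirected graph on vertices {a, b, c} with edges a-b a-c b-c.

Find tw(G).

A width-2 tree decomposition is:
Bags: B1 = {a, b, c}
Tree: (single bag)
A single bag containing all 3 vertices is trivially a valid decomposition of width 2. Conversely, {a, b, c} is a clique of size 3, and the vertices of any clique must share a bag in every tree decomposition; so some bag has ≥ 3 vertices and tw(G) ≥ 2. Therefore the treewidth is 2.

2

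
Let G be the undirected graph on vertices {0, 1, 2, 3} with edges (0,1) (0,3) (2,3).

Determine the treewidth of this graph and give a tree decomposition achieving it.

The largest bag has 2 vertices, giving width 1; this decomposition certifies tw(G) ≤ 1. Any graph with an edge has treewidth ≥ 1, and G has the edge 0–1. The upper and lower bounds meet at 1, so that is the treewidth.

Treewidth 1.
One such decomposition:
Bags: B1 = {0, 1}  B2 = {0, 3}  B3 = {2, 3}
Tree: B1–B2, B2–B3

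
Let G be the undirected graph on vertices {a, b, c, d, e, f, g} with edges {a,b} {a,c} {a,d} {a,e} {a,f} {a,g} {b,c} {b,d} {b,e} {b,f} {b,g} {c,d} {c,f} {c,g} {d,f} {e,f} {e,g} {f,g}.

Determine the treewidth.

4

A width-4 tree decomposition is:
Bags: B1 = {a, b, c, d, f}  B2 = {a, b, c, f, g}  B3 = {a, b, e, f, g}
Tree: B1–B2, B2–B3
Each bag holds 5 vertices, so the decomposition has width 4, which upper-bounds the treewidth. On the other hand G contains the 5-clique {a, b, e, f, g}. A clique must lie in a single bag of any decomposition, so no decomposition can have width below 4. Therefore the treewidth is 4.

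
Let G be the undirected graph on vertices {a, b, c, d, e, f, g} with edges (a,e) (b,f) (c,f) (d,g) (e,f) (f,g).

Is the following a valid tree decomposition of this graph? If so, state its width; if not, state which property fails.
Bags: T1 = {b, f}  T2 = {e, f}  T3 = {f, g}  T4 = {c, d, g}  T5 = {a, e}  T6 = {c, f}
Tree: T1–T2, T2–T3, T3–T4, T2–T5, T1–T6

No — bags containing vertex c are not connected in the tree.

A tree decomposition must satisfy three properties: every vertex lies in some bag; for every edge, both endpoints lie together in some bag; and for every vertex, the bags containing it form a connected subtree. Here bags containing vertex c are not connected in the tree, so the decomposition is invalid.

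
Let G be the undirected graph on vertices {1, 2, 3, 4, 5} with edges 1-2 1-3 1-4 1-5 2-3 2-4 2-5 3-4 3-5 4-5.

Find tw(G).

A width-4 tree decomposition is:
Bags: B1 = {1, 2, 3, 4, 5}
Tree: (single bag)
With just one bag of size 5, the width is 5 − 1 = 4, so tw(G) ≤ 4. On the other hand G contains the 5-clique {1, 2, 3, 4, 5}. A clique must lie in a single bag of any decomposition, so no decomposition can have width below 4. Combining the bounds, tw(G) = 4.

4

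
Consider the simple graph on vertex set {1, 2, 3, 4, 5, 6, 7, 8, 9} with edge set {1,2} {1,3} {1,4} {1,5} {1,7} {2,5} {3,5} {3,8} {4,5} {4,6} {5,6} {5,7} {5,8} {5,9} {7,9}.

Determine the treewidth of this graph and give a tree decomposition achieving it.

Every bag has size at most 3, so the width is 3 − 1 = 2 and tw(G) ≤ 2. On the other hand G contains the 3-clique {3, 5, 8}. A clique must lie in a single bag of any decomposition, so no decomposition can have width below 2. Combining the bounds, tw(G) = 2.

Treewidth 2.
One such decomposition:
Bags: B1 = {1, 4, 5}  B2 = {1, 2, 5}  B3 = {1, 3, 5}  B4 = {1, 5, 7}  B5 = {5, 7, 9}  B6 = {4, 5, 6}  B7 = {3, 5, 8}
Tree: B1–B2, B2–B3, B1–B4, B4–B5, B1–B6, B3–B7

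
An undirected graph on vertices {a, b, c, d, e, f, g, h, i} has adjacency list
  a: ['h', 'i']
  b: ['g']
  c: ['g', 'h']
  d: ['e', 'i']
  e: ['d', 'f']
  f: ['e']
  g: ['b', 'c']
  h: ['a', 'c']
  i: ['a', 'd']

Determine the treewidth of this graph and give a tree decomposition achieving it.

Treewidth 1.
One optimal decomposition is:
Bags: B1 = {b, g}  B2 = {c, g}  B3 = {c, h}  B4 = {a, h}  B5 = {a, i}  B6 = {d, i}  B7 = {d, e}  B8 = {e, f}
Tree: B1–B2, B2–B3, B3–B4, B4–B5, B5–B6, B6–B7, B7–B8

Every bag has size at most 2, so the width is 2 − 1 = 1 and tw(G) ≤ 1. Since G has at least one edge (e.g. b–g), it is not an edgeless graph, so tw(G) ≥ 1. Therefore the treewidth is 1.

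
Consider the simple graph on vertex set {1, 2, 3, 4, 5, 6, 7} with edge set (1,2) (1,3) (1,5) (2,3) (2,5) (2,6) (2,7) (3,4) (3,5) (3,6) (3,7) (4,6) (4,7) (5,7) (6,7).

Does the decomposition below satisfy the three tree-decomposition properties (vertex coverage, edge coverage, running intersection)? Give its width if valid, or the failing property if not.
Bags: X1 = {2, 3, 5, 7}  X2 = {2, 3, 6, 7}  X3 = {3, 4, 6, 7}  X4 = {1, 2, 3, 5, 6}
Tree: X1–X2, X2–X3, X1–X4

No — bags containing vertex 6 are not connected in the tree.

A tree decomposition must satisfy three properties: every vertex lies in some bag; for every edge, both endpoints lie together in some bag; and for every vertex, the bags containing it form a connected subtree. Here bags containing vertex 6 are not connected in the tree, so the decomposition is invalid.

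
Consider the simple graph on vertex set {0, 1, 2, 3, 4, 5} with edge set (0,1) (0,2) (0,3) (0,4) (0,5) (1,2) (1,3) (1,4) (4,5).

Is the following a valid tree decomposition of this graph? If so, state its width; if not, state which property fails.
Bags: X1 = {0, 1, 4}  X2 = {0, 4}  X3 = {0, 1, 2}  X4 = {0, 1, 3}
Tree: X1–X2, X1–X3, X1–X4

No — vertex 5 appears in no bag.

A tree decomposition must satisfy three properties: every vertex lies in some bag; for every edge, both endpoints lie together in some bag; and for every vertex, the bags containing it form a connected subtree. Here vertex 5 appears in no bag, so the decomposition is invalid.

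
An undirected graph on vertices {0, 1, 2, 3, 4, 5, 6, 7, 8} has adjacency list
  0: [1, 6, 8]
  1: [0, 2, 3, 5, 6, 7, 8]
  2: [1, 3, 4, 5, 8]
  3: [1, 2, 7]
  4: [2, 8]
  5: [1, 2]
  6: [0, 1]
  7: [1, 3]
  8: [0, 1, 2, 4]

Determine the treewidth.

A width-2 tree decomposition is:
Bags: B1 = {1, 2, 3}  B2 = {1, 3, 7}  B3 = {1, 2, 8}  B4 = {0, 1, 8}  B5 = {2, 4, 8}  B6 = {1, 2, 5}  B7 = {0, 1, 6}
Tree: B1–B2, B1–B3, B3–B4, B3–B5, B1–B6, B4–B7
Each bag holds 3 vertices, so the decomposition has width 2, which upper-bounds the treewidth. For the lower bound, the 3 vertices {0, 1, 8} are pairwise adjacent, and any tree decomposition puts a clique entirely inside one bag — forcing width ≥ 2. Therefore the treewidth is 2.

2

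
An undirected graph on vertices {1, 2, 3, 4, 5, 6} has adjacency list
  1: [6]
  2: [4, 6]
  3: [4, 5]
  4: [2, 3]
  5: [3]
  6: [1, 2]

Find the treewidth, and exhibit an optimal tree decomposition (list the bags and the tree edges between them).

The largest bag has 2 vertices, giving width 1; this decomposition certifies tw(G) ≤ 1. Any graph with an edge has treewidth ≥ 1, and G has the edge 5–3. Therefore the treewidth is 1.

Treewidth 1.
One such decomposition:
Bags: B1 = {3, 5}  B2 = {3, 4}  B3 = {2, 4}  B4 = {2, 6}  B5 = {1, 6}
Tree: B1–B2, B2–B3, B3–B4, B4–B5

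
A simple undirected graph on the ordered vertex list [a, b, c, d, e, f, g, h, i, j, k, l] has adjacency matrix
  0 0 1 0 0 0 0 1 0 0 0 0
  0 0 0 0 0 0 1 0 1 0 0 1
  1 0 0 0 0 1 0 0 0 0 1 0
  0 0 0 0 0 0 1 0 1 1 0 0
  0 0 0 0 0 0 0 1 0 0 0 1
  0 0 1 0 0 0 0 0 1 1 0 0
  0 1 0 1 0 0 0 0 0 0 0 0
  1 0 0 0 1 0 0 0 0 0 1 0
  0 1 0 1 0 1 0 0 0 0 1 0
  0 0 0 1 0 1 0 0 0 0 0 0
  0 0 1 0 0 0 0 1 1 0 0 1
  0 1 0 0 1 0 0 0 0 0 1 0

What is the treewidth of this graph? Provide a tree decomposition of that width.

Treewidth 3.
One optimal decomposition is:
Bags: B1 = {b, d, g, j}  B2 = {b, d, i, j}  B3 = {b, f, i, j}  B4 = {b, f, i, l}  B5 = {f, i, k, l}  B6 = {c, f, k, l}  B7 = {c, e, k, l}  B8 = {c, e, h, k}  B9 = {a, c, e, h}
Tree: B1–B2, B2–B3, B3–B4, B4–B5, B5–B6, B6–B7, B7–B8, B8–B9

Each bag holds 4 vertices, so the decomposition has width 3, which upper-bounds the treewidth. For the lower bound: the 4 vertex sets {d,g,j}, {b}, {i}, {c,f,k,l} are disjoint, each induces a connected subgraph, and every pair is joined by at least one edge of G. Contracting each set to a single vertex therefore yields K_{4} as a minor, and since treewidth is minor-monotone, tw(G) ≥ tw(K_{4}) = 3. Combining the bounds, tw(G) = 3.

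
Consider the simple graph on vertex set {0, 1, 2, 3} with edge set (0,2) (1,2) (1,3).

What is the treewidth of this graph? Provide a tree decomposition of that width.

Treewidth 1.
Bags: B1 = {1, 3}  B2 = {1, 2}  B3 = {0, 2}
Tree: B1–B2, B2–B3

Each bag holds 2 vertices, so the decomposition has width 1, which upper-bounds the treewidth. Since G has at least one edge (e.g. 3–1), it is not an edgeless graph, so tw(G) ≥ 1. Therefore the treewidth is 1.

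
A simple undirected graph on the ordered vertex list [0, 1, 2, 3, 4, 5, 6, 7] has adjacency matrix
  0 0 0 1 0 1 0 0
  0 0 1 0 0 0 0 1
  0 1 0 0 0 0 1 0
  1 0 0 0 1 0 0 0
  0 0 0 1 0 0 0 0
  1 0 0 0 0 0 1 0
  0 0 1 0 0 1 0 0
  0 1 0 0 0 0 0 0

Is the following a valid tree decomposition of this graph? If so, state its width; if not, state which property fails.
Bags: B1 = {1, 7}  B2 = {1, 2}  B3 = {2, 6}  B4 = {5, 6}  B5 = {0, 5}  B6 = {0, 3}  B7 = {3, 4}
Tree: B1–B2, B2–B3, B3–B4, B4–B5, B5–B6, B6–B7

Every vertex of G appears in some bag (union = {0, 1, 2, 3, 4, 5, 6, 7}); every edge is covered by a bag; and for each vertex v the set of bags containing v is connected in the bag tree. The decomposition is therefore valid. The largest bag has 2 vertices, so the width is 1.

Yes; width 1.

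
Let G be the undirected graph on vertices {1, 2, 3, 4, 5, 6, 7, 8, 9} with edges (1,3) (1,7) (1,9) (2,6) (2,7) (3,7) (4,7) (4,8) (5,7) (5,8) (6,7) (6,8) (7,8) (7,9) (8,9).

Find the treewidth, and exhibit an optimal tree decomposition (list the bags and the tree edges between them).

Treewidth 2.
Bags: B1 = {6, 7, 8}  B2 = {7, 8, 9}  B3 = {1, 7, 9}  B4 = {1, 3, 7}  B5 = {5, 7, 8}  B6 = {2, 6, 7}  B7 = {4, 7, 8}
Tree: B1–B2, B2–B3, B3–B4, B2–B5, B1–B6, B2–B7

The largest bag has 3 vertices, giving width 2; this decomposition certifies tw(G) ≤ 2. On the other hand G contains the 3-clique {7, 8, 9}. A clique must lie in a single bag of any decomposition, so no decomposition can have width below 2. Hence tw(G) = 2 exactly.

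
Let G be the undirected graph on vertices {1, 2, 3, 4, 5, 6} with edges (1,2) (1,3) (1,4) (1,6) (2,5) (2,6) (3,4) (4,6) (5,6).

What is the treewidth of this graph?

2

A width-2 tree decomposition is:
Bags: B1 = {2, 5, 6}  B2 = {1, 2, 6}  B3 = {1, 4, 6}  B4 = {1, 3, 4}
Tree: B1–B2, B2–B3, B3–B4
Every bag has size at most 3, so the width is 3 − 1 = 2 and tw(G) ≤ 2. On the other hand G contains the 3-clique {1, 2, 6}. A clique must lie in a single bag of any decomposition, so no decomposition can have width below 2. Therefore the treewidth is 2.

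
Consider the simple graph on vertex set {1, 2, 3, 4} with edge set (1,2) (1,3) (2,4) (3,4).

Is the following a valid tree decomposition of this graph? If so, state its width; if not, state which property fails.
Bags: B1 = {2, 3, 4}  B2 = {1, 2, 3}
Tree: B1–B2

Yes; width 2.

Every vertex of G appears in some bag (union = {1, 2, 3, 4}); every edge is covered by a bag; and for each vertex v the set of bags containing v is connected in the bag tree. The decomposition is therefore valid. The largest bag has 3 vertices, so the width is 2.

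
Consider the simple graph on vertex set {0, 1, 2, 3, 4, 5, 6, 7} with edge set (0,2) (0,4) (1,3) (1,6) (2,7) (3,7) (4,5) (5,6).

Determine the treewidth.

A width-2 tree decomposition is:
Bags: B1 = {0, 4, 5}  B2 = {0, 5, 6}  B3 = {0, 1, 6}  B4 = {0, 1, 3}  B5 = {0, 3, 7}  B6 = {0, 2, 7}
Tree: B1–B2, B2–B3, B3–B4, B4–B5, B5–B6
Every bag has size at most 3, so the width is 3 − 1 = 2 and tw(G) ≤ 2. Since 0–4–5–6–1–3–7–2–0 is a cycle in G, G is not acyclic. Forests are exactly the graphs of treewidth ≤ 1, so tw(G) ≥ 2. The upper and lower bounds meet at 2, so that is the treewidth.

2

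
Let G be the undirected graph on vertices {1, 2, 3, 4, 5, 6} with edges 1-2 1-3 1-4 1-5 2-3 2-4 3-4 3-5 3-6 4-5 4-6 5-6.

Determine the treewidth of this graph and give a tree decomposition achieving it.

Every bag has size at most 4, so the width is 4 − 1 = 3 and tw(G) ≤ 3. Conversely, {1, 2, 3, 4} is a clique of size 4, and the vertices of any clique must share a bag in every tree decomposition; so some bag has ≥ 4 vertices and tw(G) ≥ 3. Combining the bounds, tw(G) = 3.

Treewidth 3.
Bags: B1 = {1, 3, 4, 5}  B2 = {1, 2, 3, 4}  B3 = {3, 4, 5, 6}
Tree: B1–B2, B1–B3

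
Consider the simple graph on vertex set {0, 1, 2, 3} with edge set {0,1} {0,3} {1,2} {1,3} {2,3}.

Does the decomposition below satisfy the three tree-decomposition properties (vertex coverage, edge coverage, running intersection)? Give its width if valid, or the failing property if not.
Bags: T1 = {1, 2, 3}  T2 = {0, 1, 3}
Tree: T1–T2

Yes; width 2.

Checking the three conditions: (i) the bags cover all of {0, 1, 2, 3}; (ii) for each edge, some bag contains both endpoints; (iii) the bags containing any fixed vertex form a subtree. All hold, so the decomposition is valid with width 3 − 1 = 2.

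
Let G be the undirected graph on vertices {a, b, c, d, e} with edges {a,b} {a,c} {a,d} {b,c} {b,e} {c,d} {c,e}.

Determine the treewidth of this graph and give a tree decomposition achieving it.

Treewidth 2.
One optimal decomposition is:
Bags: B1 = {a, c, d}  B2 = {a, b, c}  B3 = {b, c, e}
Tree: B1–B2, B2–B3

Every bag has size at most 3, so the width is 3 − 1 = 2 and tw(G) ≤ 2. For the lower bound, the 3 vertices {b, c, e} are pairwise adjacent, and any tree decomposition puts a clique entirely inside one bag — forcing width ≥ 2. Combining the bounds, tw(G) = 2.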